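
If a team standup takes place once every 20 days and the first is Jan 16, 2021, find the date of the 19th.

The 19th occurrence is 18 intervals after the first: 18 × 20 = 360 days after Jan 16, 2021.
Jan has 31 days — 15 days to the end of Jan leaves 345.
Feb has 28 days (317 left).
Mar has 31 days (286 left).
Apr has 30 days (256 left).
May has 31 days (225 left).
Jun has 30 days (195 left).
Jul has 31 days (164 left).
Aug has 31 days (133 left).
Sep has 30 days (103 left).
Oct has 31 days (72 left).
Nov has 30 days (42 left).
Dec has 31 days (11 left).
11 days into Jan → Jan 11, 2022.

Jan 11, 2022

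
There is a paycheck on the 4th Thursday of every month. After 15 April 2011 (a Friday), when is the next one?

April 2011 starts on a Friday; its first Thursday is the 7th, so the 4th Thursday is the 28th — 28 April 2011.
28 April 2011 is after 15 April 2011, so that is the next one.

28 April 2011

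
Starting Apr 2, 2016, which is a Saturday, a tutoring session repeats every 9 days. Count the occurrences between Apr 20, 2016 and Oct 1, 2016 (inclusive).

Occurrences land 9·i days after Apr 2, 2016 for i = 0, 1, 2, …
Apr 20, 2016 is 18 days after the start; 18 ÷ 9 = 2 remainder 0. First occurrence in the window: #3 on Apr 20, 2016 (2×9 = 18 days in).
Oct 1, 2016 is 182 days after the start; 182 ÷ 9 = 20 remainder 2. Last occurrence in the window: #21 on Sep 29, 2016.
Occurrences #3 through #21: 19 in total.

19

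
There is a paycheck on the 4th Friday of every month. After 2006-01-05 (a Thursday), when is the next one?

January 2006 starts on a Sunday; its first Friday is the 6th, so the 4th Friday is the 27th — 2006-01-27.
2006-01-27 is after 2006-01-05, so that is the next one.

2006-01-27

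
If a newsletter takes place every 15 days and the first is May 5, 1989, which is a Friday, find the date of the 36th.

Oct 12, 1990

The 36th occurrence is 35 intervals after the first: 35 × 15 = 525 days after May 5, 1989.
May has 31 days — 26 days to the end of May leaves 499.
From end of May to end of 1989 is 214 days (285 left).
Jan has 31 days (254 left).
Feb has 28 days (226 left).
Mar has 31 days (195 left).
Apr has 30 days (165 left).
May has 31 days (134 left).
Jun has 30 days (104 left).
Jul has 31 days (73 left).
Aug has 31 days (42 left).
Sep has 30 days (12 left).
12 days into Oct → Oct 12, 1990.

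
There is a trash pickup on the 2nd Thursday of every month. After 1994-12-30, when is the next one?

December 1994 starts on a Thursday; its first Thursday is the 1st, so the 2nd Thursday is the 8th — 1994-12-08.
That is not after 1994-12-30, so look at January 1995.
January 1995 starts on a Sunday; its first Thursday is the 5th, so the 2nd Thursday is the 12th — 1995-01-12.

1995-01-12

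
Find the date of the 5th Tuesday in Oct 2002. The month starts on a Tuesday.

Oct 29, 2002

Oct 2002 begins on a Tuesday, so the first Tuesday is Oct 1.
The 5th Tuesday is 4 weeks later: 1 + 28 = 29.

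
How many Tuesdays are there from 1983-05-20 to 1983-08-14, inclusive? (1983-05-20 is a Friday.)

1983-05-20 is a Friday; the first Tuesday on or after it is 1983-05-24 (4 days later).
From 1983-05-24 to 1983-08-14: 7 + 30 + 31 + 14 = 82 days (rest of May, June, July, August).
82 ÷ 7 = 11 full weeks with remainder 5, so 11 more Tuesdays after the first → 12.

12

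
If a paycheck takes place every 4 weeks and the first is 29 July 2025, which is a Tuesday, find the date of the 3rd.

23 September 2025

The 3rd occurrence is 2 intervals after the first: 2 × 28 = 56 days after 29 July 2025.
July has 31 days — 2 days to the end of July leaves 54.
August has 31 days (23 left).
23 days into September → 23 September 2025.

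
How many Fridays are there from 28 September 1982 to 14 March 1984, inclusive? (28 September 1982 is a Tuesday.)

76

28 September 1982 is a Tuesday; the first Friday on or after it is 1 October 1982 (3 days later).
From 1 October 1982 to 14 March 1984: 91 + 365 + 74 = 530 days (rest of 1982, 1983, to 14 March 1984 in 1984).
530 ÷ 7 = 75 full weeks with remainder 5, so 75 more Fridays after the first → 76.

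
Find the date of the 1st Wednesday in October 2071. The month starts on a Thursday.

2071-10-07

October 2071 begins on a Thursday, so the first Wednesday is October 7 (6 days later).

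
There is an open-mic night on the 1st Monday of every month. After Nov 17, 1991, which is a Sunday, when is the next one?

Dec 2, 1991

Nov 1991 starts on a Friday, so its 1st Monday is Nov 4, 1991 (3 days in).
That is not after Nov 17, 1991, so look at Dec 1991.
Dec 1991 starts on a Sunday, so its 1st Monday is Dec 2, 1991 (1 day in).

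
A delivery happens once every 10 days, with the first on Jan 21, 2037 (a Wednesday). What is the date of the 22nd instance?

Aug 19, 2037

The 22nd occurrence is 21 intervals after the first: 21 × 10 = 210 days after Jan 21, 2037.
Jan has 31 days — 10 days to the end of Jan leaves 200.
Feb has 28 days (172 left).
Mar has 31 days (141 left).
Apr has 30 days (111 left).
May has 31 days (80 left).
Jun has 30 days (50 left).
Jul has 31 days (19 left).
19 days into Aug → Aug 19, 2037.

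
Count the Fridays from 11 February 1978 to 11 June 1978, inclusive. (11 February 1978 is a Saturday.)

11 February 1978 is a Saturday; the first Friday on or after it is 17 February 1978 (6 days later).
From 17 February 1978 to 11 June 1978: 11 + 31 + 30 + 31 + 11 = 114 days (rest of February, March, April, May, June).
114 ÷ 7 = 16 full weeks with remainder 2, so 16 more Fridays after the first → 17.

17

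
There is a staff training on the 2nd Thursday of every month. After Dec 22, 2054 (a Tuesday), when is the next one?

Dec 2054 starts on a Tuesday; its first Thursday is the 3rd, so the 2nd Thursday is the 10th — Dec 10, 2054.
That is not after Dec 22, 2054, so look at Jan 2055.
Jan 2055 starts on a Friday; its first Thursday is the 7th, so the 2nd Thursday is the 14th — Jan 14, 2055.

Jan 14, 2055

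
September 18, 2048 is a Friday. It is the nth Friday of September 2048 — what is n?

Day 18 falls in week ⌈18/7⌉ of the month.
Days 1–7 hold the 1st Friday, 8–14 the 2nd, 15–21 the 3rd, 22–28 the 4th, 29–31 the 5th.
18 is in the range for the 3rd.

3rd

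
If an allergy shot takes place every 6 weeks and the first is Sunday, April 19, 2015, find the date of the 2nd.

May 31, 2015

The 2nd occurrence is 1 interval after the first: 1 × 42 = 42 days after April 19, 2015.
April has 30 days — 11 days to the end of April leaves 31.
31 days into May → May 31, 2015.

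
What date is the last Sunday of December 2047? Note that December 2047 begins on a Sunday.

2047-12-29

December 2047 begins on a Sunday, so the first Sunday is December 1.
December 2047 has 31 days. Adding weeks: 1, 8, 15, 22, 29 — the last one ≤ 31 is the 29th.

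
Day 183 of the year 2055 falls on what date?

Jul 2, 2055

Jan has 31 days (183 − 31 = 152 remain).
Feb has 28 days (152 − 28 = 124 remain).
Mar has 31 days (124 − 31 = 93 remain).
Apr has 30 days (93 − 30 = 63 remain).
May has 31 days (63 − 31 = 32 remain).
Jun has 30 days (32 − 30 = 2 remain).
2 into Jul → Jul 2.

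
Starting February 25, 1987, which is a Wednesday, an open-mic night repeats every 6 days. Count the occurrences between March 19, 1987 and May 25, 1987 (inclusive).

Occurrences land 6·i days after February 25, 1987 for i = 0, 1, 2, …
March 19, 1987 is 22 days after the start; 22 ÷ 6 = 3 remainder 4; since the remainder is 4, round up to i = 4. First occurrence in the window: #5 on March 21, 1987 (4×6 = 24 days in).
May 25, 1987 is 89 days after the start; 89 ÷ 6 = 14 remainder 5. Last occurrence in the window: #15 on May 20, 1987.
Occurrences #5 through #15: 11 in total.

11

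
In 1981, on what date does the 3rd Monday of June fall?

June 1981 begins on a Monday, so the first Monday is June 1.
The 3rd Monday is 2 weeks later: 1 + 14 = 15.

15 June 1981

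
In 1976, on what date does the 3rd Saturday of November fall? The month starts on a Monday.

20 November 1976

November 1976 begins on a Monday, so the first Saturday is November 6 (5 days later).
The 3rd Saturday is 2 weeks later: 6 + 14 = 20.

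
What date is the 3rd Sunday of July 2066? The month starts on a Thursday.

July 2066 begins on a Thursday, so the first Sunday is July 4 (3 days later).
The 3rd Sunday is 2 weeks later: 4 + 14 = 18.

2066-07-18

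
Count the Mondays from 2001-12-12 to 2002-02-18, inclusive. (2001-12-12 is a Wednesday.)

2001-12-12 is a Wednesday; the first Monday on or after it is 2001-12-17 (5 days later).
From 2001-12-17 to 2002-02-18: 14 + 31 + 18 = 63 days (rest of December, January, February).
63 ÷ 7 = 9 full weeks with remainder 0, so 9 more Mondays after the first → 10.

10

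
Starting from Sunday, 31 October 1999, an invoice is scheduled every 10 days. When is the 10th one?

29 January 2000

The 10th occurrence is 9 intervals after the first: 9 × 10 = 90 days after 31 October 1999.
October has 31 days — 0 days to the end of October leaves 90.
November has 30 days (60 left).
December has 31 days (29 left).
29 days into January → 29 January 2000.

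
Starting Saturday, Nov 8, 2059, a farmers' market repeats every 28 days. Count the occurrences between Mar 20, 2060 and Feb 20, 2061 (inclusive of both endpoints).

Occurrences land 28·i days after Nov 8, 2059 for i = 0, 1, 2, …
Mar 20, 2060 is 133 days after the start; 133 ÷ 28 = 4 remainder 21; since the remainder is 21, round up to i = 5. First occurrence in the window: #6 on Mar 27, 2060 (5×28 = 140 days in).
Feb 20, 2061 is 470 days after the start; 470 ÷ 28 = 16 remainder 22. Last occurrence in the window: #17 on Jan 29, 2061.
Occurrences #6 through #17: 12 in total.

12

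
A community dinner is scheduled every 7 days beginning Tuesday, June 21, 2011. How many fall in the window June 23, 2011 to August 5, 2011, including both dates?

Occurrences land 7·i days after June 21, 2011 for i = 0, 1, 2, …
June 23, 2011 is 2 days after the start; 2 ÷ 7 = 0 remainder 2; since the remainder is 2, round up to i = 1. First occurrence in the window: #2 on June 28, 2011 (1×7 = 7 days in).
August 5, 2011 is 45 days after the start; 45 ÷ 7 = 6 remainder 3. Last occurrence in the window: #7 on August 2, 2011.
Occurrences #2 through #7: 6 in total.

6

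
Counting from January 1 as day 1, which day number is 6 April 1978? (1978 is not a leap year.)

Days in months before April: 31 + 28 + 31 = 90.
Plus 6 days into April → day 96.

96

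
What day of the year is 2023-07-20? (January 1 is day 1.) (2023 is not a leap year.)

Days in months before July: 31 + 28 + 31 + 30 + 31 + 30 = 181.
Plus 20 days into July → day 201.

201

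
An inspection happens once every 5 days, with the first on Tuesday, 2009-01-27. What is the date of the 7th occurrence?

2009-02-26

The 7th occurrence is 6 intervals after the first: 6 × 5 = 30 days after 2009-01-27.
January has 31 days — 4 days to the end of January leaves 26.
26 days into February → 2009-02-26.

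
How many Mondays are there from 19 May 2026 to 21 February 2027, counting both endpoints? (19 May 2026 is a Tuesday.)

19 May 2026 is a Tuesday; the first Monday on or after it is 25 May 2026 (6 days later).
From 25 May 2026 to 21 February 2027: 6 + 30 + 31 + 31 + 30 + 31 + 30 + 31 + 31 + 21 = 272 days (rest of May, June, July, August, September, October, November, December, January, February).
272 ÷ 7 = 38 full weeks with remainder 6, so 38 more Mondays after the first → 39.

39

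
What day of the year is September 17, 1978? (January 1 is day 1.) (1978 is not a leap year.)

Days in months before September: 31 + 28 + 31 + 30 + 31 + 30 + 31 + 31 = 243.
Plus 17 days into September → day 260.

260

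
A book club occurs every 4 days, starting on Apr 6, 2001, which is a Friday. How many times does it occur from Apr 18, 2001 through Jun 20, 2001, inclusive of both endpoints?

Occurrences land 4·i days after Apr 6, 2001 for i = 0, 1, 2, …
Apr 18, 2001 is 12 days after the start; 12 ÷ 4 = 3 remainder 0. First occurrence in the window: #4 on Apr 18, 2001 (3×4 = 12 days in).
Jun 20, 2001 is 75 days after the start; 75 ÷ 4 = 18 remainder 3. Last occurrence in the window: #19 on Jun 17, 2001.
Occurrences #4 through #19: 16 in total.

16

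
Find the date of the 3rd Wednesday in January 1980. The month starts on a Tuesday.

January 1980 begins on a Tuesday, so the first Wednesday is January 2 (1 day later).
The 3rd Wednesday is 2 weeks later: 2 + 14 = 16.

1980-01-16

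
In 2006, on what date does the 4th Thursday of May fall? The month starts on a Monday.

May 2006 begins on a Monday, so the first Thursday is May 4 (3 days later).
The 4th Thursday is 3 weeks later: 4 + 21 = 25.

May 25, 2006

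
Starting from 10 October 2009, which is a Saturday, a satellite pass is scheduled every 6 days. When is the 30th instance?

2 April 2010

The 30th occurrence is 29 intervals after the first: 29 × 6 = 174 days after 10 October 2009.
October has 31 days — 21 days to the end of October leaves 153.
November has 30 days (123 left).
December has 31 days (92 left).
January has 31 days (61 left).
February has 28 days (33 left).
March has 31 days (2 left).
2 days into April → 2 April 2010.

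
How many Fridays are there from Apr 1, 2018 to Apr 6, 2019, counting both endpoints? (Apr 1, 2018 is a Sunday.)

Apr 1, 2018 is a Sunday; the first Friday on or after it is Apr 6, 2018 (5 days later).
From Apr 6, 2018 to Apr 6, 2019: 269 + 96 = 365 days (rest of 2018, to Apr 6, 2019 in 2019).
365 ÷ 7 = 52 full weeks with remainder 1, so 52 more Fridays after the first → 53.

53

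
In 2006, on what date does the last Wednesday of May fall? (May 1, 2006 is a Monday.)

May 31, 2006

May 2006 begins on a Monday, so the first Wednesday is May 3 (2 days later).
May 2006 has 31 days. Adding weeks: 3, 10, 17, 24, 31 — the last one ≤ 31 is the 31st.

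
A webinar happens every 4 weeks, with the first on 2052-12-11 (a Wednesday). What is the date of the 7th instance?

2053-05-28

The 7th occurrence is 6 intervals after the first: 6 × 28 = 168 days after 2052-12-11.
December has 31 days — 20 days to the end of December leaves 148.
January has 31 days (117 left).
February has 28 days (89 left).
March has 31 days (58 left).
April has 30 days (28 left).
28 days into May → 2053-05-28.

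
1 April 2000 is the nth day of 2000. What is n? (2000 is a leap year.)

92

Days in months before April: 31 + 29 + 31 = 91.
Plus 1 day into April → day 92.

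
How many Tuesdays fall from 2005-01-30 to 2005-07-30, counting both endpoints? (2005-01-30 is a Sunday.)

26

2005-01-30 is a Sunday; the first Tuesday on or after it is 2005-02-01 (2 days later).
From 2005-02-01 to 2005-07-30: 27 + 31 + 30 + 31 + 30 + 30 = 179 days (rest of February, March, April, May, June, July).
179 ÷ 7 = 25 full weeks with remainder 4, so 25 more Tuesdays after the first → 26.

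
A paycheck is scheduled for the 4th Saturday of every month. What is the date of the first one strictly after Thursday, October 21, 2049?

October 2049 starts on a Friday; its first Saturday is the 2nd, so the 4th Saturday is the 23rd — October 23, 2049.
October 23, 2049 is after October 21, 2049, so that is the next one.

October 23, 2049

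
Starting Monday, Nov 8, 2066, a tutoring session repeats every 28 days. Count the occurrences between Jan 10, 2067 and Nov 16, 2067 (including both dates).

11

Occurrences land 28·i days after Nov 8, 2066 for i = 0, 1, 2, …
Jan 10, 2067 is 63 days after the start; 63 ÷ 28 = 2 remainder 7; since the remainder is 7, round up to i = 3. First occurrence in the window: #4 on Jan 31, 2067 (3×28 = 84 days in).
Nov 16, 2067 is 373 days after the start; 373 ÷ 28 = 13 remainder 9. Last occurrence in the window: #14 on Nov 7, 2067.
Occurrences #4 through #14: 11 in total.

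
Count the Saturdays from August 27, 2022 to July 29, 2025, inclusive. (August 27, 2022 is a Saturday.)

August 27, 2022 is a Saturday; the first Saturday on or after it is August 27, 2022.
From August 27, 2022 to July 29, 2025: 126 + 365 + 366 + 210 = 1067 days (rest of 2022, 2023, 2024, to July 29, 2025 in 2025).
1067 ÷ 7 = 152 full weeks with remainder 3, so 152 more Saturdays after the first → 153.

153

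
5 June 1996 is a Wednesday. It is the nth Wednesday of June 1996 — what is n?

1st

Day 5 falls in week ⌈5/7⌉ of the month.
Days 1–7 hold the 1st Wednesday, 8–14 the 2nd, 15–21 the 3rd, 22–28 the 4th, 29–31 the 5th.
5 is in the range for the 1st.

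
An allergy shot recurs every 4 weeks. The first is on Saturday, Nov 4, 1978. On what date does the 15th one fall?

Dec 1, 1979

The 15th occurrence is 14 intervals after the first: 14 × 28 = 392 days after Nov 4, 1978.
Nov has 30 days — 26 days to the end of Nov leaves 366.
Dec has 31 days (335 left).
Jan has 31 days (304 left).
Feb has 28 days (276 left).
Mar has 31 days (245 left).
Apr has 30 days (215 left).
May has 31 days (184 left).
Jun has 30 days (154 left).
Jul has 31 days (123 left).
Aug has 31 days (92 left).
Sep has 30 days (62 left).
Oct has 31 days (31 left).
Nov has 30 days (1 left).
1 day into Dec → Dec 1, 1979.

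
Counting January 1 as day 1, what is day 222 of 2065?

January has 31 days (222 − 31 = 191 remain).
February has 28 days (191 − 28 = 163 remain).
March has 31 days (163 − 31 = 132 remain).
April has 30 days (132 − 30 = 102 remain).
May has 31 days (102 − 31 = 71 remain).
June has 30 days (71 − 30 = 41 remain).
July has 31 days (41 − 31 = 10 remain).
10 into August → August 10.

10 August 2065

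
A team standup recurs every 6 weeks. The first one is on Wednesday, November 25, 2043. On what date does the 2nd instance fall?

The 2nd occurrence is 1 interval after the first: 1 × 42 = 42 days after November 25, 2043.
November has 30 days — 5 days to the end of November leaves 37.
December has 31 days (6 left).
6 days into January → January 6, 2044.

January 6, 2044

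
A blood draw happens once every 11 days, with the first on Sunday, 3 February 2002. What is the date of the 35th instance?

The 35th occurrence is 34 intervals after the first: 34 × 11 = 374 days after 3 February 2002.
February has 28 days — 25 days to the end of February leaves 349.
March has 31 days (318 left).
April has 30 days (288 left).
May has 31 days (257 left).
June has 30 days (227 left).
July has 31 days (196 left).
August has 31 days (165 left).
September has 30 days (135 left).
October has 31 days (104 left).
November has 30 days (74 left).
December has 31 days (43 left).
January has 31 days (12 left).
12 days into February → 12 February 2003.

12 February 2003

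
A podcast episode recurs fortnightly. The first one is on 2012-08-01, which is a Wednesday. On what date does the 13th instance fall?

The 13th occurrence is 12 intervals after the first: 12 × 14 = 168 days after 2012-08-01.
August has 31 days — 30 days to the end of August leaves 138.
September has 30 days (108 left).
October has 31 days (77 left).
November has 30 days (47 left).
December has 31 days (16 left).
16 days into January → 2013-01-16.

2013-01-16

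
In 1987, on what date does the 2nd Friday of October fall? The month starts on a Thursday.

9 October 1987

October 1987 begins on a Thursday, so the first Friday is October 2 (1 day later).
The 2nd Friday is 1 weeks later: 2 + 7 = 9.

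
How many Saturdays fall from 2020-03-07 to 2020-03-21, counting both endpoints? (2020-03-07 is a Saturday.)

2020-03-07 is a Saturday; the first Saturday on or after it is 2020-03-07.
From 2020-03-07 to 2020-03-21 is 21 − 7 = 14 days.
14 ÷ 7 = 2 full weeks with remainder 0, so 2 more Saturdays after the first → 3.

3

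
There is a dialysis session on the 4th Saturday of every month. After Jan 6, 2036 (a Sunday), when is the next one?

Jan 26, 2036

Jan 2036 starts on a Tuesday; its first Saturday is the 5th, so the 4th Saturday is the 26th — Jan 26, 2036.
Jan 26, 2036 is after Jan 6, 2036, so that is the next one.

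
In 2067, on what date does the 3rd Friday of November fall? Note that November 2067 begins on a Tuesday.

2067-11-18

November 2067 begins on a Tuesday, so the first Friday is November 4 (3 days later).
The 3rd Friday is 2 weeks later: 4 + 14 = 18.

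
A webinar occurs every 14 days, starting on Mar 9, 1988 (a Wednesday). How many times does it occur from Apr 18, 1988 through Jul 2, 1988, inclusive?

6

Occurrences land 14·i days after Mar 9, 1988 for i = 0, 1, 2, …
Apr 18, 1988 is 40 days after the start; 40 ÷ 14 = 2 remainder 12; since the remainder is 12, round up to i = 3. First occurrence in the window: #4 on Apr 20, 1988 (3×14 = 42 days in).
Jul 2, 1988 is 115 days after the start; 115 ÷ 14 = 8 remainder 3. Last occurrence in the window: #9 on Jun 29, 1988.
Occurrences #4 through #9: 6 in total.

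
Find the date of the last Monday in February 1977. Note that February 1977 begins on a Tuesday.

February 1977 begins on a Tuesday, so the first Monday is February 7 (6 days later).
February 1977 has 28 days. Adding weeks: 7, 14, 21, 28 — the last one ≤ 28 is the 28th.

1977-02-28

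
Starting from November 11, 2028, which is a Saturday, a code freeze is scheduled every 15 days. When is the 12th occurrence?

April 25, 2029

The 12th occurrence is 11 intervals after the first: 11 × 15 = 165 days after November 11, 2028.
November has 30 days — 19 days to the end of November leaves 146.
December has 31 days (115 left).
January has 31 days (84 left).
February has 28 days (56 left).
March has 31 days (25 left).
25 days into April → April 25, 2029.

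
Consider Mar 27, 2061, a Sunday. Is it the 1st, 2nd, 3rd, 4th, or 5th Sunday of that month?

Day 27 falls in week ⌈27/7⌉ of the month.
Days 1–7 hold the 1st Sunday, 8–14 the 2nd, 15–21 the 3rd, 22–28 the 4th, 29–31 the 5th.
27 is in the range for the 4th.

4th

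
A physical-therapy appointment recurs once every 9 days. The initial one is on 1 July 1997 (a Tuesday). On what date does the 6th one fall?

15 August 1997

The 6th occurrence is 5 intervals after the first: 5 × 9 = 45 days after 1 July 1997.
July has 31 days — 30 days to the end of July leaves 15.
15 days into August → 15 August 1997.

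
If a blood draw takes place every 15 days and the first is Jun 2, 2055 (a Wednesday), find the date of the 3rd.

Jul 2, 2055

The 3rd occurrence is 2 intervals after the first: 2 × 15 = 30 days after Jun 2, 2055.
Jun has 30 days — 28 days to the end of Jun leaves 2.
2 days into Jul → Jul 2, 2055.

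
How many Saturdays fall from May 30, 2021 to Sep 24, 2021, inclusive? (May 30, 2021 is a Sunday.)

May 30, 2021 is a Sunday; the first Saturday on or after it is Jun 5, 2021 (6 days later).
From Jun 5, 2021 to Sep 24, 2021: 25 + 31 + 31 + 24 = 111 days (rest of Jun, Jul, Aug, Sep).
111 ÷ 7 = 15 full weeks with remainder 6, so 15 more Saturdays after the first → 16.

16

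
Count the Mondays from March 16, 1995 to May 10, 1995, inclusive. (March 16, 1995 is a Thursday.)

March 16, 1995 is a Thursday; the first Monday on or after it is March 20, 1995 (4 days later).
From March 20, 1995 to May 10, 1995: 11 + 30 + 10 = 51 days (rest of March, April, May).
51 ÷ 7 = 7 full weeks with remainder 2, so 7 more Mondays after the first → 8.

8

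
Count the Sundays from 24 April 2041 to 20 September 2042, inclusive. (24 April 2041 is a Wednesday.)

73

24 April 2041 is a Wednesday; the first Sunday on or after it is 28 April 2041 (4 days later).
From 28 April 2041 to 20 September 2042: 247 + 263 = 510 days (rest of 2041, to 20 September 2042 in 2042).
510 ÷ 7 = 72 full weeks with remainder 6, so 72 more Sundays after the first → 73.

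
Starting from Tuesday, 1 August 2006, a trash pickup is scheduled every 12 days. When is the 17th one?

The 17th occurrence is 16 intervals after the first: 16 × 12 = 192 days after 1 August 2006.
August has 31 days — 30 days to the end of August leaves 162.
September has 30 days (132 left).
October has 31 days (101 left).
November has 30 days (71 left).
December has 31 days (40 left).
January has 31 days (9 left).
9 days into February → 9 February 2007.

9 February 2007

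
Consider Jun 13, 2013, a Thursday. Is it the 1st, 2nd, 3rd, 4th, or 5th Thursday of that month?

2nd

Day 13 falls in week ⌈13/7⌉ of the month.
Days 1–7 hold the 1st Thursday, 8–14 the 2nd, 15–21 the 3rd, 22–28 the 4th, 29–31 the 5th.
13 is in the range for the 2nd.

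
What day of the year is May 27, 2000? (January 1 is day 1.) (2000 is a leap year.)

Days in months before May: 31 + 29 + 31 + 30 = 121.
Plus 27 days into May → day 148.

148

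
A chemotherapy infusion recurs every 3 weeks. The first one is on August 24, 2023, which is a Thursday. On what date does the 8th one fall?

January 18, 2024

The 8th occurrence is 7 intervals after the first: 7 × 21 = 147 days after August 24, 2023.
August has 31 days — 7 days to the end of August leaves 140.
September has 30 days (110 left).
October has 31 days (79 left).
November has 30 days (49 left).
December has 31 days (18 left).
18 days into January → January 18, 2024.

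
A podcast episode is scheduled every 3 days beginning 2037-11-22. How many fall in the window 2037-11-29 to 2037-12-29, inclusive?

Occurrences land 3·i days after 2037-11-22 for i = 0, 1, 2, …
2037-11-29 is 7 days after the start; 7 ÷ 3 = 2 remainder 1; since the remainder is 1, round up to i = 3. First occurrence in the window: #4 on 2037-12-01 (3×3 = 9 days in).
2037-12-29 is 37 days after the start; 37 ÷ 3 = 12 remainder 1. Last occurrence in the window: #13 on 2037-12-28.
Occurrences #4 through #13: 10 in total.

10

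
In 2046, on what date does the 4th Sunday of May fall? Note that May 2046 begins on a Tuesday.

27 May 2046

May 2046 begins on a Tuesday, so the first Sunday is May 6 (5 days later).
The 4th Sunday is 3 weeks later: 6 + 21 = 27.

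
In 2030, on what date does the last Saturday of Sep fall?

The first Saturday of Sep 2030 is Sep 7.
Sep 2030 has 30 days. Adding weeks: 7, 14, 21, 28 — the last one ≤ 30 is the 28th.

Sep 28, 2030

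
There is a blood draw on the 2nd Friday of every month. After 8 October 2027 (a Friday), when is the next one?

October 2027 starts on a Friday; its first Friday is the 1st, so the 2nd Friday is the 8th — 8 October 2027.
That is not after 8 October 2027, so look at November 2027.
November 2027 starts on a Monday; its first Friday is the 5th, so the 2nd Friday is the 12th — 12 November 2027.

12 November 2027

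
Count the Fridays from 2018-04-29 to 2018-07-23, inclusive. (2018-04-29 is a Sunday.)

2018-04-29 is a Sunday; the first Friday on or after it is 2018-05-04 (5 days later).
From 2018-05-04 to 2018-07-23: 27 + 30 + 23 = 80 days (rest of May, June, July).
80 ÷ 7 = 11 full weeks with remainder 3, so 11 more Fridays after the first → 12.

12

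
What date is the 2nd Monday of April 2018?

2018-04-09

April 2018 begins on a Sunday, so the first Monday is April 2 (1 day later).
The 2nd Monday is 1 weeks later: 2 + 7 = 9.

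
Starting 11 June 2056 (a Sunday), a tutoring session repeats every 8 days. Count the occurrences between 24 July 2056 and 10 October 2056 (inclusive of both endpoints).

Occurrences land 8·i days after 11 June 2056 for i = 0, 1, 2, …
24 July 2056 is 43 days after the start; 43 ÷ 8 = 5 remainder 3; since the remainder is 3, round up to i = 6. First occurrence in the window: #7 on 29 July 2056 (6×8 = 48 days in).
10 October 2056 is 121 days after the start; 121 ÷ 8 = 15 remainder 1. Last occurrence in the window: #16 on 9 October 2056.
Occurrences #7 through #16: 10 in total.

10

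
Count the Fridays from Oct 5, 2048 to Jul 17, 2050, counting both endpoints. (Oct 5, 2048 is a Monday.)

Oct 5, 2048 is a Monday; the first Friday on or after it is Oct 9, 2048 (4 days later).
From Oct 9, 2048 to Jul 17, 2050: 83 + 365 + 198 = 646 days (rest of 2048, 2049, to Jul 17, 2050 in 2050).
646 ÷ 7 = 92 full weeks with remainder 2, so 92 more Fridays after the first → 93.

93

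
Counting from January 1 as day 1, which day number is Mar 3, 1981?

Days in months before Mar: 31 + 28 = 59.
Plus 3 days into Mar → day 62.

62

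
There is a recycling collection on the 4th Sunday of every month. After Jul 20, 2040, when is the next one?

Jul 2040 starts on a Sunday; its first Sunday is the 1st, so the 4th Sunday is the 22nd — Jul 22, 2040.
Jul 22, 2040 is after Jul 20, 2040, so that is the next one.

Jul 22, 2040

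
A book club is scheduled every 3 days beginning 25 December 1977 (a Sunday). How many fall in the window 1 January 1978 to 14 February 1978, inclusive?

15

Occurrences land 3·i days after 25 December 1977 for i = 0, 1, 2, …
1 January 1978 is 7 days after the start; 7 ÷ 3 = 2 remainder 1; since the remainder is 1, round up to i = 3. First occurrence in the window: #4 on 3 January 1978 (3×3 = 9 days in).
14 February 1978 is 51 days after the start; 51 ÷ 3 = 17 remainder 0. Last occurrence in the window: #18 on 14 February 1978.
Occurrences #4 through #18: 15 in total.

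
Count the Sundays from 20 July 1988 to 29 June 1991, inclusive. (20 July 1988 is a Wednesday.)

20 July 1988 is a Wednesday; the first Sunday on or after it is 24 July 1988 (4 days later).
From 24 July 1988 to 29 June 1991: 160 + 365 + 365 + 180 = 1070 days (rest of 1988, 1989, 1990, to 29 June 1991 in 1991).
1070 ÷ 7 = 152 full weeks with remainder 6, so 152 more Sundays after the first → 153.

153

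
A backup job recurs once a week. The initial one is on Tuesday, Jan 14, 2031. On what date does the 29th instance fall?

The 29th occurrence is 28 intervals after the first: 28 × 7 = 196 days after Jan 14, 2031.
Jan has 31 days — 17 days to the end of Jan leaves 179.
Feb has 28 days (151 left).
Mar has 31 days (120 left).
Apr has 30 days (90 left).
May has 31 days (59 left).
Jun has 30 days (29 left).
29 days into Jul → Jul 29, 2031.

Jul 29, 2031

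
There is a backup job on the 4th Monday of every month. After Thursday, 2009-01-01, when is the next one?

January 2009 starts on a Thursday; its first Monday is the 5th, so the 4th Monday is the 26th — 2009-01-26.
2009-01-26 is after 2009-01-01, so that is the next one.

2009-01-26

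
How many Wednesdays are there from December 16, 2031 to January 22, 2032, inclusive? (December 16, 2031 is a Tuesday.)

6

December 16, 2031 is a Tuesday; the first Wednesday on or after it is December 17, 2031 (1 day later).
From December 17, 2031 to January 22, 2032: 14 + 22 = 36 days (rest of December, January).
36 ÷ 7 = 5 full weeks with remainder 1, so 5 more Wednesdays after the first → 6.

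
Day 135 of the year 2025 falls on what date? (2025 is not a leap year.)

Jan has 31 days (135 − 31 = 104 remain).
Feb has 28 days (104 − 28 = 76 remain).
Mar has 31 days (76 − 31 = 45 remain).
Apr has 30 days (45 − 30 = 15 remain).
15 into May → May 15.

May 15, 2025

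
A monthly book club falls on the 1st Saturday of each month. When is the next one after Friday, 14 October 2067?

October 2067 starts on a Saturday, so its 1st Saturday is 1 October 2067.
That is not after 14 October 2067, so look at November 2067.
November 2067 starts on a Tuesday, so its 1st Saturday is 5 November 2067 (4 days in).

5 November 2067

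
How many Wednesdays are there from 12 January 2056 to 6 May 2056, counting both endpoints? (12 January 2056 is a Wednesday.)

12 January 2056 is a Wednesday; the first Wednesday on or after it is 12 January 2056.
From 12 January 2056 to 6 May 2056: 19 + 29 + 31 + 30 + 6 = 115 days (rest of January, February, March, April, May).
115 ÷ 7 = 16 full weeks with remainder 3, so 16 more Wednesdays after the first → 17.

17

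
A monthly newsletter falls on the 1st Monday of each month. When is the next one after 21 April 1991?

6 May 1991

April 1991 starts on a Monday, so its 1st Monday is 1 April 1991.
That is not after 21 April 1991, so look at May 1991.
May 1991 starts on a Wednesday, so its 1st Monday is 6 May 1991 (5 days in).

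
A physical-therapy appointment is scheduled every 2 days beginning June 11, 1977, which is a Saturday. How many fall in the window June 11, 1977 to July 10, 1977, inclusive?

15

Occurrences land 2·i days after June 11, 1977 for i = 0, 1, 2, …
The window opens on the start date, so the first occurrence inside is #1 on June 11, 1977.
July 10, 1977 is 29 days after the start; 29 ÷ 2 = 14 remainder 1. Last occurrence in the window: #15 on July 9, 1977.
Occurrences #1 through #15: 15 in total.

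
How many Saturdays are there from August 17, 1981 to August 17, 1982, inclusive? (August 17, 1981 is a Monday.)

52

August 17, 1981 is a Monday; the first Saturday on or after it is August 22, 1981 (5 days later).
From August 22, 1981 to August 17, 1982: 131 + 229 = 360 days (rest of 1981, to August 17, 1982 in 1982).
360 ÷ 7 = 51 full weeks with remainder 3, so 51 more Saturdays after the first → 52.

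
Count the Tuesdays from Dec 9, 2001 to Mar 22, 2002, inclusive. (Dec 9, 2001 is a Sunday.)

15

Dec 9, 2001 is a Sunday; the first Tuesday on or after it is Dec 11, 2001 (2 days later).
From Dec 11, 2001 to Mar 22, 2002: 20 + 31 + 28 + 22 = 101 days (rest of Dec, Jan, Feb, Mar).
101 ÷ 7 = 14 full weeks with remainder 3, so 14 more Tuesdays after the first → 15.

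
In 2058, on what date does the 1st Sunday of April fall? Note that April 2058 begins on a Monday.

April 2058 begins on a Monday, so the first Sunday is April 7 (6 days later).

April 7, 2058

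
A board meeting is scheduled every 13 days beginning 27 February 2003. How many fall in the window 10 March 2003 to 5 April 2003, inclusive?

2

Occurrences land 13·i days after 27 February 2003 for i = 0, 1, 2, …
10 March 2003 is 11 days after the start; 11 ÷ 13 = 0 remainder 11; since the remainder is 11, round up to i = 1. First occurrence in the window: #2 on 12 March 2003 (1×13 = 13 days in).
5 April 2003 is 37 days after the start; 37 ÷ 13 = 2 remainder 11. Last occurrence in the window: #3 on 25 March 2003.
Occurrences #2 through #3: 2 in total.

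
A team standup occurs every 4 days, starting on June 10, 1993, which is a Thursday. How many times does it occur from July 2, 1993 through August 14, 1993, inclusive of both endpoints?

11

Occurrences land 4·i days after June 10, 1993 for i = 0, 1, 2, …
July 2, 1993 is 22 days after the start; 22 ÷ 4 = 5 remainder 2; since the remainder is 2, round up to i = 6. First occurrence in the window: #7 on July 4, 1993 (6×4 = 24 days in).
August 14, 1993 is 65 days after the start; 65 ÷ 4 = 16 remainder 1. Last occurrence in the window: #17 on August 13, 1993.
Occurrences #7 through #17: 11 in total.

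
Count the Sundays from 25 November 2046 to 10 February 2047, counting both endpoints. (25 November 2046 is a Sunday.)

25 November 2046 is a Sunday; the first Sunday on or after it is 25 November 2046.
From 25 November 2046 to 10 February 2047: 5 + 31 + 31 + 10 = 77 days (rest of November, December, January, February).
77 ÷ 7 = 11 full weeks with remainder 0, so 11 more Sundays after the first → 12.

12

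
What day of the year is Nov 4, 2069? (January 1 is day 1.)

308

Days in months before Nov: 31 + 28 + 31 + 30 + 31 + 30 + 31 + 31 + 30 + 31 = 304.
Plus 4 days into Nov → day 308.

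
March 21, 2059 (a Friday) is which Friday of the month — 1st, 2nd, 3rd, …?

Day 21 falls in week ⌈21/7⌉ of the month.
Days 1–7 hold the 1st Friday, 8–14 the 2nd, 15–21 the 3rd, 22–28 the 4th, 29–31 the 5th.
21 is in the range for the 3rd.

3rd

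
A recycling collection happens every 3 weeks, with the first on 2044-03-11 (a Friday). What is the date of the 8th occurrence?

2044-08-05

The 8th occurrence is 7 intervals after the first: 7 × 21 = 147 days after 2044-03-11.
March has 31 days — 20 days to the end of March leaves 127.
April has 30 days (97 left).
May has 31 days (66 left).
June has 30 days (36 left).
July has 31 days (5 left).
5 days into August → 2044-08-05.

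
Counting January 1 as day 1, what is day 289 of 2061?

January has 31 days (289 − 31 = 258 remain).
February has 28 days (258 − 28 = 230 remain).
March has 31 days (230 − 31 = 199 remain).
April has 30 days (199 − 30 = 169 remain).
May has 31 days (169 − 31 = 138 remain).
June has 30 days (138 − 30 = 108 remain).
July has 31 days (108 − 31 = 77 remain).
August has 31 days (77 − 31 = 46 remain).
September has 30 days (46 − 30 = 16 remain).
16 into October → October 16.

October 16, 2061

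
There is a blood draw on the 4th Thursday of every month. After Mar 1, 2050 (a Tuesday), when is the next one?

Mar 24, 2050

Mar 2050 starts on a Tuesday; its first Thursday is the 3rd, so the 4th Thursday is the 24th — Mar 24, 2050.
Mar 24, 2050 is after Mar 1, 2050, so that is the next one.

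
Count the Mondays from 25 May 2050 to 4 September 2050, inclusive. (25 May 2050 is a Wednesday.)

25 May 2050 is a Wednesday; the first Monday on or after it is 30 May 2050 (5 days later).
From 30 May 2050 to 4 September 2050: 1 + 30 + 31 + 31 + 4 = 97 days (rest of May, June, July, August, September).
97 ÷ 7 = 13 full weeks with remainder 6, so 13 more Mondays after the first → 14.

14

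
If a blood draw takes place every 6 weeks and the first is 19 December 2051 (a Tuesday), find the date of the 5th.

The 5th occurrence is 4 intervals after the first: 4 × 42 = 168 days after 19 December 2051.
December has 31 days — 12 days to the end of December leaves 156.
January has 31 days (125 left).
February has 29 days (96 left).
March has 31 days (65 left).
April has 30 days (35 left).
May has 31 days (4 left).
4 days into June → 4 June 2052.

4 June 2052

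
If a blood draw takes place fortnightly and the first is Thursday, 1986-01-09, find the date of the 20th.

The 20th occurrence is 19 intervals after the first: 19 × 14 = 266 days after 1986-01-09.
January has 31 days — 22 days to the end of January leaves 244.
February has 28 days (216 left).
March has 31 days (185 left).
April has 30 days (155 left).
May has 31 days (124 left).
June has 30 days (94 left).
July has 31 days (63 left).
August has 31 days (32 left).
September has 30 days (2 left).
2 days into October → 1986-10-02.

1986-10-02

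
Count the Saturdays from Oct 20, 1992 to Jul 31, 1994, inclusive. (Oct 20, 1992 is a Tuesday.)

93

Oct 20, 1992 is a Tuesday; the first Saturday on or after it is Oct 24, 1992 (4 days later).
From Oct 24, 1992 to Jul 31, 1994: 68 + 365 + 212 = 645 days (rest of 1992, 1993, to Jul 31, 1994 in 1994).
645 ÷ 7 = 92 full weeks with remainder 1, so 92 more Saturdays after the first → 93.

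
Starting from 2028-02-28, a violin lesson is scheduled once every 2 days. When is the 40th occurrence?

The 40th occurrence is 39 intervals after the first: 39 × 2 = 78 days after 2028-02-28.
February has 29 days — 1 day to the end of February leaves 77.
March has 31 days (46 left).
April has 30 days (16 left).
16 days into May → 2028-05-16.

2028-05-16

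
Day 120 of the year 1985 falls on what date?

January has 31 days (120 − 31 = 89 remain).
February has 28 days (89 − 28 = 61 remain).
March has 31 days (61 − 31 = 30 remain).
30 into April → April 30.

1985-04-30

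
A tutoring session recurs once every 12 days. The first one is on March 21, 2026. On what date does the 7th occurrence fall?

June 1, 2026

The 7th occurrence is 6 intervals after the first: 6 × 12 = 72 days after March 21, 2026.
March has 31 days — 10 days to the end of March leaves 62.
April has 30 days (32 left).
May has 31 days (1 left).
1 day into June → June 1, 2026.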